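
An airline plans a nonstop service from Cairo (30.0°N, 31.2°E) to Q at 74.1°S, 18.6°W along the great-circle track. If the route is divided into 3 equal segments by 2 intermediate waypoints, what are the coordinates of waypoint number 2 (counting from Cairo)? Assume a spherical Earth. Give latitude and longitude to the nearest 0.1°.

≈ 41.2°S, 14.9°E

Write both endpoints as unit vectors p₁, p₂ with components (cos φ cos λ, cos φ sin λ, sin φ).
The central angle between the endpoints is δ = arccos(p₁·p₂) ≈ 1.905 rad (109.1°).
Interpolate at f = 2/3 with slerp weights a = sin((1−f)δ)/sin δ ≈ 0.628, b = sin(fδ)/sin δ ≈ 1.011.
p = a·p₁ + b·p₂ ≈ (0.728, 0.193, -0.658); φ = arcsin(p_z) ≈ -41.17°, λ = atan2(p_y, p_x) ≈ 14.88°.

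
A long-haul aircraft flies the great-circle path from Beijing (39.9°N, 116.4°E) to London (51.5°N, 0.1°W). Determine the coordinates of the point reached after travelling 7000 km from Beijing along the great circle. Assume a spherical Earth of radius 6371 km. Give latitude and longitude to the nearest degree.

≈ 58°N, 14°E

Convert each endpoint to a unit vector on the sphere (x = cos φ cos λ, y = cos φ sin λ, z = sin φ).
The central angle between the endpoints is δ = arccos(p₁·p₂) ≈ 1.278 rad (73.2°). The total great-circle distance is δ·R ≈ 1.278 × 6371 ≈ 8140 km, so the target fraction is f = 7000/8140 ≈ 0.860.
Interpolate at f ≈ 0.860 with slerp weights a = sin((1−f)δ)/sin δ ≈ 0.186, b = sin(fδ)/sin δ ≈ 0.930.
p = a·p₁ + b·p₂ ≈ (0.516, 0.127, 0.847); φ = arcsin(p_z) ≈ 57.92°, λ = atan2(p_y, p_x) ≈ 13.81°.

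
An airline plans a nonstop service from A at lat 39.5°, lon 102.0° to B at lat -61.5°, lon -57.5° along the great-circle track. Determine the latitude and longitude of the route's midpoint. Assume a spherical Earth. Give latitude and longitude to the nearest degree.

≈ lat -34°, lon 75°

From cos δ = sin φ₁ sin φ₂ + cos φ₁ cos φ₂ cos Δλ, the central angle is δ ≈ 2.700 rad (154.7°).
Interpolate at f = 1/2 with slerp weights a = sin((1−f)δ)/sin δ ≈ 2.281, b = sin(fδ)/sin δ ≈ 2.281.
p = a·p₁ + b·p₂ ≈ (0.219, 0.804, -0.554); φ = arcsin(p_z) ≈ -33.61°, λ = atan2(p_y, p_x) ≈ 74.77°.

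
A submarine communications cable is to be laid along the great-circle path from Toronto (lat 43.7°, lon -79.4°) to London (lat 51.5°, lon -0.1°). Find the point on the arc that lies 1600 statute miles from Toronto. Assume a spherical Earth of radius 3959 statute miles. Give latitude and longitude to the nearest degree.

Convert each endpoint to a unit vector on the sphere (x = cos φ cos λ, y = cos φ sin λ, z = sin φ).
The central angle between the endpoints is δ = arccos(p₁·p₂) ≈ 0.897 rad (51.4°). The total great-circle distance is δ·R ≈ 0.897 × 3959 ≈ 3550 mi, so the target fraction is f = 1600/3550 ≈ 0.451.
Interpolate at f ≈ 0.451 with slerp weights a = sin((1−f)δ)/sin δ ≈ 0.605, b = sin(fδ)/sin δ ≈ 0.503.
p = a·p₁ + b·p₂ ≈ (0.394, -0.431, 0.812); φ = arcsin(p_z) ≈ 54.30°, λ = atan2(p_y, p_x) ≈ -47.56°.

≈ lat 54°, lon -48°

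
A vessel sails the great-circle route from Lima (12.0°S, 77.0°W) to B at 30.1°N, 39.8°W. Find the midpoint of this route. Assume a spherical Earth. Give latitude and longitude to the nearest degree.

≈ 10°N, 60°W

Write both endpoints as unit vectors p₁, p₂ with components (cos φ cos λ, cos φ sin λ, sin φ).
The central angle between the endpoints is δ = arccos(p₁·p₂) ≈ 0.965 rad (55.3°).
Interpolate at f = 1/2 with slerp weights a = sin((1−f)δ)/sin δ ≈ 0.564, b = sin(fδ)/sin δ ≈ 0.564.
p = a·p₁ + b·p₂ ≈ (0.499, -0.850, 0.166); φ = arcsin(p_z) ≈ 9.54°, λ = atan2(p_y, p_x) ≈ -59.58°.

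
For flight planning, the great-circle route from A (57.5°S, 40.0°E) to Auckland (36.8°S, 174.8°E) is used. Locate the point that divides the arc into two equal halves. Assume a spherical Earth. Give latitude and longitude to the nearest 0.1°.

Convert each endpoint to a unit vector on the sphere (x = cos φ cos λ, y = cos φ sin λ, z = sin φ).
The central angle between the endpoints is δ = arccos(p₁·p₂) ≈ 1.367 rad (78.3°).
Interpolate at f = 1/2 with slerp weights a = sin((1−f)δ)/sin δ ≈ 0.645, b = sin(fδ)/sin δ ≈ 0.645.
p = a·p₁ + b·p₂ ≈ (-0.249, 0.270, -0.930); φ = arcsin(p_z) ≈ -68.48°, λ = atan2(p_y, p_x) ≈ 132.71°.

≈ (68.5°S, 132.7°E)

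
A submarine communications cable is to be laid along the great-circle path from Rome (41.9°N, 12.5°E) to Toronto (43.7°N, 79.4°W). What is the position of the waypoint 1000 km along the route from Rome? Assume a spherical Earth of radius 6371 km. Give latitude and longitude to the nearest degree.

Convert each endpoint to a unit vector on the sphere (x = cos φ cos λ, y = cos φ sin λ, z = sin φ).
The central angle between the endpoints is δ = arccos(p₁·p₂) ≈ 1.111 rad (63.7°). The total great-circle distance is δ·R ≈ 1.111 × 6371 ≈ 7080 km, so the target fraction is f = 1000/7080 ≈ 0.141.
Interpolate at f ≈ 0.141 with slerp weights a = sin((1−f)δ)/sin δ ≈ 0.910, b = sin(fδ)/sin δ ≈ 0.174.
p = a·p₁ + b·p₂ ≈ (0.685, 0.023, 0.728); φ = arcsin(p_z) ≈ 46.76°, λ = atan2(p_y, p_x) ≈ 1.90°.

≈ (47°N, 2°E)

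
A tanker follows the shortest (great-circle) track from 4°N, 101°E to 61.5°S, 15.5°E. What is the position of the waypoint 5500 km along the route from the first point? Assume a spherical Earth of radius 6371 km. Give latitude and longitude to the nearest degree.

≈ 38°S, 74°E

Convert each endpoint to a unit vector on the sphere (x = cos φ cos λ, y = cos φ sin λ, z = sin φ).
The central angle between the endpoints is δ = arccos(p₁·p₂) ≈ 1.595 rad (91.4°). The total great-circle distance is δ·R ≈ 1.595 × 6371 ≈ 10160 km, so the target fraction is f = 5500/10160 ≈ 0.541.
Interpolate at f ≈ 0.541 with slerp weights a = sin((1−f)δ)/sin δ ≈ 0.668, b = sin(fδ)/sin δ ≈ 0.760.
p = a·p₁ + b·p₂ ≈ (0.222, 0.751, -0.621); φ = arcsin(p_z) ≈ -38.42°, λ = atan2(p_y, p_x) ≈ 73.51°.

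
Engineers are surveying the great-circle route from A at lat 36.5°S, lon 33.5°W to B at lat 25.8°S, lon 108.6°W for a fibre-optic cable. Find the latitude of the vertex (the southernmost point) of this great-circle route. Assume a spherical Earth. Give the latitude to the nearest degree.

The great circle lies in the plane with unit normal n̂ = (p₁ × p₂)/|p₁ × p₂|.
Here n̂_z ≈ -0.781; the vertex latitude is φ_max = arccos|n̂_z| ≈ 38.7°.
Check via Clairaut: cos φ_max = |cos φ₁| · sin C = cos(36.5°)·sin(103.7°) ≈ 0.781, again giving ≈ 38.7°.

≈ 39°S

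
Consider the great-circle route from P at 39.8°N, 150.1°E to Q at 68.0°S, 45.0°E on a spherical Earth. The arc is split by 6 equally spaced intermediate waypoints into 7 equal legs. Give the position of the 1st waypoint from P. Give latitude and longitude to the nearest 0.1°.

Convert each endpoint to a unit vector on the sphere (x = cos φ cos λ, y = cos φ sin λ, z = sin φ).
The central angle between the endpoints is δ = arccos(p₁·p₂) ≈ 2.303 rad (131.9°).
Interpolate at f = 1/7 with slerp weights a = sin((1−f)δ)/sin δ ≈ 1.237, b = sin(fδ)/sin δ ≈ 0.434.
p = a·p₁ + b·p₂ ≈ (-0.709, 0.589, 0.389); φ = arcsin(p_z) ≈ 22.88°, λ = atan2(p_y, p_x) ≈ 140.28°.

≈ 22.9°N, 140.3°E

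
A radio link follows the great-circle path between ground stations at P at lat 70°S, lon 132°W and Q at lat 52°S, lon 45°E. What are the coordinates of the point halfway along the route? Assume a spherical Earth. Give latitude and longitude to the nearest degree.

Write both endpoints as unit vectors p₁, p₂ with components (cos φ cos λ, cos φ sin λ, sin φ).
The central angle between the endpoints is δ = arccos(p₁·p₂) ≈ 1.012 rad (58.0°).
Interpolate at f = 1/2 with slerp weights a = sin((1−f)δ)/sin δ ≈ 0.572, b = sin(fδ)/sin δ ≈ 0.572.
p = a·p₁ + b·p₂ ≈ (0.118, 0.104, -0.988); φ = arcsin(p_z) ≈ -80.97°, λ = atan2(p_y, p_x) ≈ 41.26°.

≈ lat 81°S, lon 41°E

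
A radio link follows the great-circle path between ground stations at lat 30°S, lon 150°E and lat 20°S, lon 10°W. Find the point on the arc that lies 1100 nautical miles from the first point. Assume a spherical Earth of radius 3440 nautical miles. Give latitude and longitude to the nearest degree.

≈ lat 46°S, lon 140°E

The haversine formula gives a central angle δ ≈ 2.206 rad (126.4°) between the endpoints. The total great-circle distance is δ·R ≈ 2.206 × 3440 ≈ 7590 nmi, so the target fraction is f = 1100/7590 ≈ 0.145.
Interpolate at f ≈ 0.145 with slerp weights a = sin((1−f)δ)/sin δ ≈ 1.181, b = sin(fδ)/sin δ ≈ 0.391.
p = a·p₁ + b·p₂ ≈ (-0.524, 0.448, -0.724); φ = arcsin(p_z) ≈ -46.40°, λ = atan2(p_y, p_x) ≈ 139.51°.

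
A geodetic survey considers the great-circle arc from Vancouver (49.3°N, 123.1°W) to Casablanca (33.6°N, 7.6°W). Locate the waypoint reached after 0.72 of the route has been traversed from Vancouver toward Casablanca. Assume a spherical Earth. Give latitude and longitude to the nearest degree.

≈ (50°N, 28°W)

The haversine formula gives a central angle δ ≈ 1.384 rad (79.3°) between the endpoints.
Interpolate at f = 0.72 with slerp weights a = sin((1−f)δ)/sin δ ≈ 0.385, b = sin(fδ)/sin δ ≈ 0.854.
p = a·p₁ + b·p₂ ≈ (0.568, -0.304, 0.764); φ = arcsin(p_z) ≈ 49.85°, λ = atan2(p_y, p_x) ≈ -28.15°.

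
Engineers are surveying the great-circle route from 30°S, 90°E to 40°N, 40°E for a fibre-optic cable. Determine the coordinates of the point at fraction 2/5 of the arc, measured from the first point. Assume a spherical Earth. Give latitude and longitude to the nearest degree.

From cos δ = sin φ₁ sin φ₂ + cos φ₁ cos φ₂ cos Δλ, the central angle is δ ≈ 1.466 rad (84.0°).
Interpolate at f = 2/5 with slerp weights a = sin((1−f)δ)/sin δ ≈ 0.775, b = sin(fδ)/sin δ ≈ 0.556.
p = a·p₁ + b·p₂ ≈ (0.326, 0.945, -0.030); φ = arcsin(p_z) ≈ -1.70°, λ = atan2(p_y, p_x) ≈ 70.94°.

≈ 2°S, 71°E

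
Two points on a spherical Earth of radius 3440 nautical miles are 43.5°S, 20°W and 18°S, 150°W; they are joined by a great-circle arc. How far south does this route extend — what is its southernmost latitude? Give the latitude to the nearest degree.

≈ 57°S

The great circle lies in the plane with unit normal n̂ = (p₁ × p₂)/|p₁ × p₂|.
Here n̂_z ≈ -0.543; the vertex latitude is φ_max = arccos|n̂_z| ≈ 57.1°.
Check via Clairaut: cos φ_max = |cos φ₁| · sin C = cos(43.5°)·sin(131.5°) ≈ 0.543, again giving ≈ 57.1°.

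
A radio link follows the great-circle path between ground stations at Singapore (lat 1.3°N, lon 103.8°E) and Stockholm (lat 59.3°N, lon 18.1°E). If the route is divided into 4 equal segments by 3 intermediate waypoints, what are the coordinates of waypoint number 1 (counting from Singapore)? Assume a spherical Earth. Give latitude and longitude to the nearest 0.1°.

The haversine formula gives a central angle δ ≈ 1.513 rad (86.7°) between the endpoints.
Interpolate at f = 1/4 with slerp weights a = sin((1−f)δ)/sin δ ≈ 0.908, b = sin(fδ)/sin δ ≈ 0.370.
p = a·p₁ + b·p₂ ≈ (-0.037, 0.940, 0.339); φ = arcsin(p_z) ≈ 19.80°, λ = atan2(p_y, p_x) ≈ 92.25°.

≈ lat 19.8°N, lon 92.3°E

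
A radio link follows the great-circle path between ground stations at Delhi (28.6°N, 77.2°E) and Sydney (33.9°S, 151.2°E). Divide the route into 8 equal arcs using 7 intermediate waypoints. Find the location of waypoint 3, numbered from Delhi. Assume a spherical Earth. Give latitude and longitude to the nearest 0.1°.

Write both endpoints as unit vectors p₁, p₂ with components (cos φ cos λ, cos φ sin λ, sin φ).
The central angle between the endpoints is δ = arccos(p₁·p₂) ≈ 1.637 rad (93.8°).
Interpolate at f = 3/8 with slerp weights a = sin((1−f)δ)/sin δ ≈ 0.856, b = sin(fδ)/sin δ ≈ 0.577.
p = a·p₁ + b·p₂ ≈ (-0.253, 0.963, 0.088); φ = arcsin(p_z) ≈ 5.02°, λ = atan2(p_y, p_x) ≈ 104.74°.

≈ 5.0°N, 104.7°E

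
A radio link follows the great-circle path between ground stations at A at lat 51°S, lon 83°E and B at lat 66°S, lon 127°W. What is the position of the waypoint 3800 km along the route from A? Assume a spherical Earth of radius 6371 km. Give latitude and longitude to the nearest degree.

≈ lat 81°S, lon 137°E

From cos δ = sin φ₁ sin φ₂ + cos φ₁ cos φ₂ cos Δλ, the central angle is δ ≈ 1.061 rad (60.8°). The total great-circle distance is δ·R ≈ 1.061 × 6371 ≈ 6758 km, so the target fraction is f = 3800/6758 ≈ 0.562.
Interpolate at f ≈ 0.562 with slerp weights a = sin((1−f)δ)/sin δ ≈ 0.513, b = sin(fδ)/sin δ ≈ 0.644.
p = a·p₁ + b·p₂ ≈ (-0.118, 0.111, -0.987); φ = arcsin(p_z) ≈ -80.65°, λ = atan2(p_y, p_x) ≈ 136.70°.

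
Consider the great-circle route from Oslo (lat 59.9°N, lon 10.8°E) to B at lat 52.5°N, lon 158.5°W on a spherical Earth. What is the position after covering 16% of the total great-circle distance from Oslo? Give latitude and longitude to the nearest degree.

From cos δ = sin φ₁ sin φ₂ + cos φ₁ cos φ₂ cos Δλ, the central angle is δ ≈ 1.174 rad (67.3°).
Interpolate at f = 0.16 with slerp weights a = sin((1−f)δ)/sin δ ≈ 0.904, b = sin(fδ)/sin δ ≈ 0.202.
p = a·p₁ + b·p₂ ≈ (0.331, 0.040, 0.943); φ = arcsin(p_z) ≈ 70.54°, λ = atan2(p_y, p_x) ≈ 6.86°.

≈ lat 71°N, lon 7°E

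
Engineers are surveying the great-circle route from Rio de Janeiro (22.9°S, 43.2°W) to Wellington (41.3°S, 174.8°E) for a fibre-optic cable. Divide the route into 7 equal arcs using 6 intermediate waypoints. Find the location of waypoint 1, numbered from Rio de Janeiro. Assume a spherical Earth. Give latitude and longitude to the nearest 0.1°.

≈ 36.0°S, 52.2°W

The haversine formula gives a central angle δ ≈ 1.863 rad (106.8°) between the endpoints.
Interpolate at f = 1/7 with slerp weights a = sin((1−f)δ)/sin δ ≈ 1.044, b = sin(fδ)/sin δ ≈ 0.275.
p = a·p₁ + b·p₂ ≈ (0.496, -0.640, -0.588); φ = arcsin(p_z) ≈ -35.99°, λ = atan2(p_y, p_x) ≈ -52.24°.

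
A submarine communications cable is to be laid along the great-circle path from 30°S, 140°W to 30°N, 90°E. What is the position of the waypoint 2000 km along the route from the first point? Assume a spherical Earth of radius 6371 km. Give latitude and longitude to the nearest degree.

≈ 25°S, 159°W

Write both endpoints as unit vectors p₁, p₂ with components (cos φ cos λ, cos φ sin λ, sin φ).
The central angle between the endpoints is δ = arccos(p₁·p₂) ≈ 2.392 rad (137.1°). The total great-circle distance is δ·R ≈ 2.392 × 6371 ≈ 15241 km, so the target fraction is f = 2000/15241 ≈ 0.131.
Interpolate at f ≈ 0.131 with slerp weights a = sin((1−f)δ)/sin δ ≈ 1.283, b = sin(fδ)/sin δ ≈ 0.453.
p = a·p₁ + b·p₂ ≈ (-0.851, -0.322, -0.415); φ = arcsin(p_z) ≈ -24.51°, λ = atan2(p_y, p_x) ≈ -159.30°.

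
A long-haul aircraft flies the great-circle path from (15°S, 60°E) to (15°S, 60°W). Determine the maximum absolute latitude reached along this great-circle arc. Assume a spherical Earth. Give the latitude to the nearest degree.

≈ 28°S

The great circle lies in the plane with unit normal n̂ = (p₁ × p₂)/|p₁ × p₂|.
Here n̂_z ≈ -0.881; the vertex latitude is φ_max = arccos|n̂_z| ≈ 28.2°.
Check via Clairaut: cos φ_max = |cos φ₁| · sin C = cos(15.0°)·sin(114.1°) ≈ 0.881, again giving ≈ 28.2°.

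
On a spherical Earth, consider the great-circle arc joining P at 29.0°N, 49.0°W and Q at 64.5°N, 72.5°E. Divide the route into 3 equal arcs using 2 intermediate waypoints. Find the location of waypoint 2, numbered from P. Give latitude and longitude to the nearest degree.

≈ 69°N, 6°E

Write both endpoints as unit vectors p₁, p₂ with components (cos φ cos λ, cos φ sin λ, sin φ).
The central angle between the endpoints is δ = arccos(p₁·p₂) ≈ 1.328 rad (76.1°).
Interpolate at f = 2/3 with slerp weights a = sin((1−f)δ)/sin δ ≈ 0.441, b = sin(fδ)/sin δ ≈ 0.797.
p = a·p₁ + b·p₂ ≈ (0.356, 0.036, 0.934); φ = arcsin(p_z) ≈ 69.01°, λ = atan2(p_y, p_x) ≈ 5.80°.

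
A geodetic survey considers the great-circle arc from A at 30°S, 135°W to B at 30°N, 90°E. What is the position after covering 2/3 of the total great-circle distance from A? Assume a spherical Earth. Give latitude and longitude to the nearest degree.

Convert each endpoint to a unit vector on the sphere (x = cos φ cos λ, y = cos φ sin λ, z = sin φ).
The central angle between the endpoints is δ = arccos(p₁·p₂) ≈ 2.466 rad (141.3°).
Interpolate at f = 2/3 with slerp weights a = sin((1−f)δ)/sin δ ≈ 1.171, b = sin(fδ)/sin δ ≈ 1.595.
p = a·p₁ + b·p₂ ≈ (-0.717, 0.664, 0.212); φ = arcsin(p_z) ≈ 12.22°, λ = atan2(p_y, p_x) ≈ 137.22°.

≈ 12°N, 137°E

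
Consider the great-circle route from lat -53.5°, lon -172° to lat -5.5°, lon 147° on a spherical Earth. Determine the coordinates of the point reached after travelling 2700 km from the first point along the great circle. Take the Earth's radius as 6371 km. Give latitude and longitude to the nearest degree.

The haversine formula gives a central angle δ ≈ 1.019 rad (58.4°) between the endpoints. The total great-circle distance is δ·R ≈ 1.019 × 6371 ≈ 6494 km, so the target fraction is f = 2700/6494 ≈ 0.416.
Interpolate at f ≈ 0.416 with slerp weights a = sin((1−f)δ)/sin δ ≈ 0.659, b = sin(fδ)/sin δ ≈ 0.483.
p = a·p₁ + b·p₂ ≈ (-0.791, 0.207, -0.576); φ = arcsin(p_z) ≈ -35.15°, λ = atan2(p_y, p_x) ≈ 165.32°.

≈ lat -35°, lon 165°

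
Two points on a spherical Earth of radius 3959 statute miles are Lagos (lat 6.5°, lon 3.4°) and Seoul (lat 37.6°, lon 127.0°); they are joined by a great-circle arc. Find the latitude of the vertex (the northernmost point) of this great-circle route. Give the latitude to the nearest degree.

The great circle lies in the plane with unit normal n̂ = (p₁ × p₂)/|p₁ × p₂|.
Here n̂_z ≈ +0.705; the vertex latitude is φ_max = arccos|n̂_z| ≈ 45.2°.

≈ 45°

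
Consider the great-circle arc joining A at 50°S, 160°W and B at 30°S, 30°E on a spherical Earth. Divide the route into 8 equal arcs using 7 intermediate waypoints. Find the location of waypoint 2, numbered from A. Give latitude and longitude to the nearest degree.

≈ 74°S, 174°W

Write both endpoints as unit vectors p₁, p₂ with components (cos φ cos λ, cos φ sin λ, sin φ).
The central angle between the endpoints is δ = arccos(p₁·p₂) ≈ 1.737 rad (99.5°).
Interpolate at f = 2/8 with slerp weights a = sin((1−f)δ)/sin δ ≈ 0.978, b = sin(fδ)/sin δ ≈ 0.427.
p = a·p₁ + b·p₂ ≈ (-0.271, -0.030, -0.962); φ = arcsin(p_z) ≈ -74.20°, λ = atan2(p_y, p_x) ≈ -173.62°.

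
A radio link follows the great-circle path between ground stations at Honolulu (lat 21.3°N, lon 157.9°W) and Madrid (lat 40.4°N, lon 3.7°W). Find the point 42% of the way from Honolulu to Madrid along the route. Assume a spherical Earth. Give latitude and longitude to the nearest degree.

≈ lat 63°N, lon 122°W

From cos δ = sin φ₁ sin φ₂ + cos φ₁ cos φ₂ cos Δλ, the central angle is δ ≈ 1.986 rad (113.8°).
Interpolate at f = 0.42 with slerp weights a = sin((1−f)δ)/sin δ ≈ 0.998, b = sin(fδ)/sin δ ≈ 0.809.
p = a·p₁ + b·p₂ ≈ (-0.247, -0.390, 0.887); φ = arcsin(p_z) ≈ 62.53°, λ = atan2(p_y, p_x) ≈ -122.33°.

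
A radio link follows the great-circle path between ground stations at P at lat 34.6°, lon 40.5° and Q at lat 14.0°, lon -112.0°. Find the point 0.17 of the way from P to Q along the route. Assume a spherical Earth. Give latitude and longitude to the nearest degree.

Write both endpoints as unit vectors p₁, p₂ with components (cos φ cos λ, cos φ sin λ, sin φ).
The central angle between the endpoints is δ = arccos(p₁·p₂) ≈ 2.179 rad (124.8°).
Interpolate at f = 0.17 with slerp weights a = sin((1−f)δ)/sin δ ≈ 1.184, b = sin(fδ)/sin δ ≈ 0.441.
p = a·p₁ + b·p₂ ≈ (0.581, 0.236, 0.779); φ = arcsin(p_z) ≈ 51.17°, λ = atan2(p_y, p_x) ≈ 22.14°.

≈ lat 51°, lon 22°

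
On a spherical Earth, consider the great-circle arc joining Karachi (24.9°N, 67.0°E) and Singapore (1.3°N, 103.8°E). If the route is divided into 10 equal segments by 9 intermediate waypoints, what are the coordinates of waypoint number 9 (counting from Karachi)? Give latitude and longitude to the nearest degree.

≈ 4°N, 100°E

Write both endpoints as unit vectors p₁, p₂ with components (cos φ cos λ, cos φ sin λ, sin φ).
The central angle between the endpoints is δ = arccos(p₁·p₂) ≈ 0.744 rad (42.6°).
Interpolate at f = 9/10 with slerp weights a = sin((1−f)δ)/sin δ ≈ 0.110, b = sin(fδ)/sin δ ≈ 0.916.
p = a·p₁ + b·p₂ ≈ (-0.180, 0.981, 0.067); φ = arcsin(p_z) ≈ 3.84°, λ = atan2(p_y, p_x) ≈ 100.37°.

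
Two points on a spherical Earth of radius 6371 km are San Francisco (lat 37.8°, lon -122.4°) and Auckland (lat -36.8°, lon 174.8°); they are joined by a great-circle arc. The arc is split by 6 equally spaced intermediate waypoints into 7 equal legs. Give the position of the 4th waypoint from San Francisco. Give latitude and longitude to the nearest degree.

≈ lat -5°, lon -158°

Convert each endpoint to a unit vector on the sphere (x = cos φ cos λ, y = cos φ sin λ, z = sin φ).
The central angle between the endpoints is δ = arccos(p₁·p₂) ≈ 1.649 rad (94.5°).
Interpolate at f = 4/7 with slerp weights a = sin((1−f)δ)/sin δ ≈ 0.651, b = sin(fδ)/sin δ ≈ 0.811.
p = a·p₁ + b·p₂ ≈ (-0.923, -0.376, -0.087); φ = arcsin(p_z) ≈ -4.98°, λ = atan2(p_y, p_x) ≈ -157.85°.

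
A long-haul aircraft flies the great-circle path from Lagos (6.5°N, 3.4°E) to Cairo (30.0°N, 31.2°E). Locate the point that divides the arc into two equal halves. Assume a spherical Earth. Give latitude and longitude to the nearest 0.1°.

The haversine formula gives a central angle δ ≈ 0.613 rad (35.1°) between the endpoints.
Interpolate at f = 1/2 with slerp weights a = sin((1−f)δ)/sin δ ≈ 0.524, b = sin(fδ)/sin δ ≈ 0.524.
p = a·p₁ + b·p₂ ≈ (0.909, 0.266, 0.322); φ = arcsin(p_z) ≈ 18.76°, λ = atan2(p_y, p_x) ≈ 16.33°.

≈ 18.8°N, 16.3°E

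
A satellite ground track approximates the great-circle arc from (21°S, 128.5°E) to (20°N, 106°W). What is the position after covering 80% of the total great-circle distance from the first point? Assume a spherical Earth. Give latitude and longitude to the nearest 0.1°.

≈ (13.2°N, 132.0°W)

From cos δ = sin φ₁ sin φ₂ + cos φ₁ cos φ₂ cos Δλ, the central angle is δ ≈ 2.255 rad (129.2°).
Interpolate at f = 0.80 with slerp weights a = sin((1−f)δ)/sin δ ≈ 0.562, b = sin(fδ)/sin δ ≈ 1.255.
p = a·p₁ + b·p₂ ≈ (-0.652, -0.723, 0.228); φ = arcsin(p_z) ≈ 13.17°, λ = atan2(p_y, p_x) ≈ -132.04°.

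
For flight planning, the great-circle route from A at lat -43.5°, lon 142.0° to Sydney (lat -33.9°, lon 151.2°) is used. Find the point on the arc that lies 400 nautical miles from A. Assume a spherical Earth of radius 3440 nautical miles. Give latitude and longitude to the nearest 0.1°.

From cos δ = sin φ₁ sin φ₂ + cos φ₁ cos φ₂ cos Δλ, the central angle is δ ≈ 0.209 rad (12.0°). The total great-circle distance is δ·R ≈ 0.209 × 3440 ≈ 719 nmi, so the target fraction is f = 400/719 ≈ 0.557.
Interpolate at f ≈ 0.557 with slerp weights a = sin((1−f)δ)/sin δ ≈ 0.446, b = sin(fδ)/sin δ ≈ 0.559.
p = a·p₁ + b·p₂ ≈ (-0.662, 0.423, -0.619); φ = arcsin(p_z) ≈ -38.25°, λ = atan2(p_y, p_x) ≈ 147.42°.

≈ lat -38.2°, lon 147.4°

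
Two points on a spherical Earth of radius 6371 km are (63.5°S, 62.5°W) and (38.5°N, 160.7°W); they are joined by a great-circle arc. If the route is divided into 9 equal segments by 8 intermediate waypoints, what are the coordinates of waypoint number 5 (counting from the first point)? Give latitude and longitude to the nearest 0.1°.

Write both endpoints as unit vectors p₁, p₂ with components (cos φ cos λ, cos φ sin λ, sin φ).
The central angle between the endpoints is δ = arccos(p₁·p₂) ≈ 2.223 rad (127.4°).
Interpolate at f = 5/9 with slerp weights a = sin((1−f)δ)/sin δ ≈ 1.051, b = sin(fδ)/sin δ ≈ 1.188.
p = a·p₁ + b·p₂ ≈ (-0.661, -0.723, -0.201); φ = arcsin(p_z) ≈ -11.57°, λ = atan2(p_y, p_x) ≈ -132.43°.

≈ (11.6°S, 132.4°W)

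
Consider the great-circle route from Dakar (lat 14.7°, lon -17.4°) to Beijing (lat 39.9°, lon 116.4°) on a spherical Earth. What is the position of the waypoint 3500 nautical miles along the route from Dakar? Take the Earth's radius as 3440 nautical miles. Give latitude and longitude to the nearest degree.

The haversine formula gives a central angle δ ≈ 1.929 rad (110.5°) between the endpoints. The total great-circle distance is δ·R ≈ 1.929 × 3440 ≈ 6637 nmi, so the target fraction is f = 3500/6637 ≈ 0.527.
Interpolate at f ≈ 0.527 with slerp weights a = sin((1−f)δ)/sin δ ≈ 0.844, b = sin(fδ)/sin δ ≈ 0.909.
p = a·p₁ + b·p₂ ≈ (0.469, 0.380, 0.797); φ = arcsin(p_z) ≈ 52.85°, λ = atan2(p_y, p_x) ≈ 39.00°.

≈ lat 53°, lon 39°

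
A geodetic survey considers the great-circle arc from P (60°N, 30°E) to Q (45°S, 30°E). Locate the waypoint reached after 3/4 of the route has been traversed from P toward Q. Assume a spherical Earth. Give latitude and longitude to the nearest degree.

Convert each endpoint to a unit vector on the sphere (x = cos φ cos λ, y = cos φ sin λ, z = sin φ).
The central angle between the endpoints is δ = arccos(p₁·p₂) ≈ 1.833 rad (105.0°).
Interpolate at f = 3/4 with slerp weights a = sin((1−f)δ)/sin δ ≈ 0.458, b = sin(fδ)/sin δ ≈ 1.015.
p = a·p₁ + b·p₂ ≈ (0.820, 0.473, -0.321); φ = arcsin(p_z) ≈ -18.75°, λ = atan2(p_y, p_x) ≈ 30.00°.

≈ (19°S, 30°E)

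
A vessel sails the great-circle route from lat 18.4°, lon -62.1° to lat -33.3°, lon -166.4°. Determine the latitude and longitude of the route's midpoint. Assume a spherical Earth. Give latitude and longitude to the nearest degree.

From cos δ = sin φ₁ sin φ₂ + cos φ₁ cos φ₂ cos Δλ, the central angle is δ ≈ 1.949 rad (111.7°).
Interpolate at f = 1/2 with slerp weights a = sin((1−f)δ)/sin δ ≈ 0.890, b = sin(fδ)/sin δ ≈ 0.890.
p = a·p₁ + b·p₂ ≈ (-0.328, -0.922, -0.208); φ = arcsin(p_z) ≈ -11.99°, λ = atan2(p_y, p_x) ≈ -109.59°.

≈ lat -12°, lon -110°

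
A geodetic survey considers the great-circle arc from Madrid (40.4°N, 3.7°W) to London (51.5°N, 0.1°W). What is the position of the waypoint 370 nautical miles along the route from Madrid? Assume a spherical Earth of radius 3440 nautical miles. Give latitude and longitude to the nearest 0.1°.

≈ 46.4°N, 1.9°W

Write both endpoints as unit vectors p₁, p₂ with components (cos φ cos λ, cos φ sin λ, sin φ).
The central angle between the endpoints is δ = arccos(p₁·p₂) ≈ 0.199 rad (11.4°). The total great-circle distance is δ·R ≈ 0.199 × 3440 ≈ 683 nmi, so the target fraction is f = 370/683 ≈ 0.542.
Interpolate at f ≈ 0.542 with slerp weights a = sin((1−f)δ)/sin δ ≈ 0.461, b = sin(fδ)/sin δ ≈ 0.544.
p = a·p₁ + b·p₂ ≈ (0.689, -0.023, 0.725); φ = arcsin(p_z) ≈ 46.43°, λ = atan2(p_y, p_x) ≈ -1.93°.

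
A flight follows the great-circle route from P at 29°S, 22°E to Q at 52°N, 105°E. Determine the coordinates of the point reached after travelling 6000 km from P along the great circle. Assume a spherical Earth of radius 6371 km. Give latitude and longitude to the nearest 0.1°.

≈ 14.8°N, 54.6°E

The haversine formula gives a central angle δ ≈ 1.893 rad (108.4°) between the endpoints. The total great-circle distance is δ·R ≈ 1.893 × 6371 ≈ 12059 km, so the target fraction is f = 6000/12059 ≈ 0.498.
Interpolate at f ≈ 0.498 with slerp weights a = sin((1−f)δ)/sin δ ≈ 0.858, b = sin(fδ)/sin δ ≈ 0.852.
p = a·p₁ + b·p₂ ≈ (0.560, 0.788, 0.256); φ = arcsin(p_z) ≈ 14.81°, λ = atan2(p_y, p_x) ≈ 54.60°.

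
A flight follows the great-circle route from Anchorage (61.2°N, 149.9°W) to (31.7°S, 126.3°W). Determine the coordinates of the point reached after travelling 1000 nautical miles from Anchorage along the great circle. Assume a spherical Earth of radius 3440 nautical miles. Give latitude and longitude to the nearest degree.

From cos δ = sin φ₁ sin φ₂ + cos φ₁ cos φ₂ cos Δλ, the central angle is δ ≈ 1.656 rad (94.9°). The total great-circle distance is δ·R ≈ 1.656 × 3440 ≈ 5696 nmi, so the target fraction is f = 1000/5696 ≈ 0.176.
Interpolate at f ≈ 0.176 with slerp weights a = sin((1−f)δ)/sin δ ≈ 0.982, b = sin(fδ)/sin δ ≈ 0.288.
p = a·p₁ + b·p₂ ≈ (-0.554, -0.435, 0.710); φ = arcsin(p_z) ≈ 45.22°, λ = atan2(p_y, p_x) ≈ -141.90°.

≈ (45°N, 142°W)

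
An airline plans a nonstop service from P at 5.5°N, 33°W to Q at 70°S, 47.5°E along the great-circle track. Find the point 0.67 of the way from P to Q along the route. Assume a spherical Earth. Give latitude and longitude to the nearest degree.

≈ 51°S, 5°W

The haversine formula gives a central angle δ ≈ 1.605 rad (91.9°) between the endpoints.
Interpolate at f = 0.67 with slerp weights a = sin((1−f)δ)/sin δ ≈ 0.505, b = sin(fδ)/sin δ ≈ 0.880.
p = a·p₁ + b·p₂ ≈ (0.625, -0.052, -0.779); φ = arcsin(p_z) ≈ -51.14°, λ = atan2(p_y, p_x) ≈ -4.76°.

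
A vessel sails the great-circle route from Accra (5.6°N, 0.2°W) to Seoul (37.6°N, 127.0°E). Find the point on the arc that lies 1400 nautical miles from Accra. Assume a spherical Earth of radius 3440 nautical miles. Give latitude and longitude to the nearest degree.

≈ 22°N, 17°E

Convert each endpoint to a unit vector on the sphere (x = cos φ cos λ, y = cos φ sin λ, z = sin φ).
The central angle between the endpoints is δ = arccos(p₁·p₂) ≈ 2.001 rad (114.7°). The total great-circle distance is δ·R ≈ 2.001 × 3440 ≈ 6884 nmi, so the target fraction is f = 1400/6884 ≈ 0.203.
Interpolate at f ≈ 0.203 with slerp weights a = sin((1−f)δ)/sin δ ≈ 1.100, b = sin(fδ)/sin δ ≈ 0.436.
p = a·p₁ + b·p₂ ≈ (0.887, 0.272, 0.373); φ = arcsin(p_z) ≈ 21.91°, λ = atan2(p_y, p_x) ≈ 17.03°.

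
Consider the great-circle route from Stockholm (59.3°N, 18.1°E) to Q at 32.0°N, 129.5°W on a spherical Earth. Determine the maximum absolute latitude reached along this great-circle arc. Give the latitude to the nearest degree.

The great circle lies in the plane with unit normal n̂ = (p₁ × p₂)/|p₁ × p₂|.
Here n̂_z ≈ -0.233; the vertex latitude is φ_max = arccos|n̂_z| ≈ 76.5°.
Check via Clairaut: cos φ_max = |cos φ₁| · sin C = cos(59.3°)·sin(27.1°) ≈ 0.233, again giving ≈ 76.5°.

≈ 77°N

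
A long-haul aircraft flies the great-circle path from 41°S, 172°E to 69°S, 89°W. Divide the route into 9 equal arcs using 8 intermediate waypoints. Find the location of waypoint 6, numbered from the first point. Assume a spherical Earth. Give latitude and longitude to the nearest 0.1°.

≈ 69.0°S, 142.0°W

Write both endpoints as unit vectors p₁, p₂ with components (cos φ cos λ, cos φ sin λ, sin φ).
The central angle between the endpoints is δ = arccos(p₁·p₂) ≈ 0.964 rad (55.2°).
Interpolate at f = 6/9 with slerp weights a = sin((1−f)δ)/sin δ ≈ 0.384, b = sin(fδ)/sin δ ≈ 0.730.
p = a·p₁ + b·p₂ ≈ (-0.283, -0.221, -0.933); φ = arcsin(p_z) ≈ -68.97°, λ = atan2(p_y, p_x) ≈ -141.99°.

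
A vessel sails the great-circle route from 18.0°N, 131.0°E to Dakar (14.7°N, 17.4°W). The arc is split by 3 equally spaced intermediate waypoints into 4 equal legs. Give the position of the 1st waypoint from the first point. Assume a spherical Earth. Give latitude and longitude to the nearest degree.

The haversine formula gives a central angle δ ≈ 2.353 rad (134.8°) between the endpoints.
Interpolate at f = 1/4 with slerp weights a = sin((1−f)δ)/sin δ ≈ 1.384, b = sin(fδ)/sin δ ≈ 0.783.
p = a·p₁ + b·p₂ ≈ (-0.141, 0.767, 0.626); φ = arcsin(p_z) ≈ 38.77°, λ = atan2(p_y, p_x) ≈ 100.42°.

≈ 39°N, 100°E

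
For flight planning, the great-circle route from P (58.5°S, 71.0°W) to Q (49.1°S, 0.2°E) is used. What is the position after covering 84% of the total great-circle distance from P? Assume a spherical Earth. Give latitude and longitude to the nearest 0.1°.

Write both endpoints as unit vectors p₁, p₂ with components (cos φ cos λ, cos φ sin λ, sin φ).
The central angle between the endpoints is δ = arccos(p₁·p₂) ≈ 0.716 rad (41.0°).
Interpolate at f = 0.84 with slerp weights a = sin((1−f)δ)/sin δ ≈ 0.174, b = sin(fδ)/sin δ ≈ 0.862.
p = a·p₁ + b·p₂ ≈ (0.594, -0.084, -0.800); φ = arcsin(p_z) ≈ -53.13°, λ = atan2(p_y, p_x) ≈ -8.05°.

≈ (53.1°S, 8.1°W)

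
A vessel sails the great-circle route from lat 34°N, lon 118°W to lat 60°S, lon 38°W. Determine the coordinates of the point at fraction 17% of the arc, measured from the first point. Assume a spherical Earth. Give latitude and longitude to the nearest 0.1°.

Write both endpoints as unit vectors p₁, p₂ with components (cos φ cos λ, cos φ sin λ, sin φ).
The central angle between the endpoints is δ = arccos(p₁·p₂) ≈ 1.996 rad (114.3°).
Interpolate at f = 0.17 with slerp weights a = sin((1−f)δ)/sin δ ≈ 1.094, b = sin(fδ)/sin δ ≈ 0.365.
p = a·p₁ + b·p₂ ≈ (-0.282, -0.913, 0.295); φ = arcsin(p_z) ≈ 17.17°, λ = atan2(p_y, p_x) ≈ -107.15°.

≈ lat 17.2°N, lon 107.1°W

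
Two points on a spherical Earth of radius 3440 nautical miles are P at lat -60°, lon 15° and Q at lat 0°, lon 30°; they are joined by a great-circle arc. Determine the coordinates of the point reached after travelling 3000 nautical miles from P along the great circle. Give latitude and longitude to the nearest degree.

Convert each endpoint to a unit vector on the sphere (x = cos φ cos λ, y = cos φ sin λ, z = sin φ).
The central angle between the endpoints is δ = arccos(p₁·p₂) ≈ 1.067 rad (61.1°). The total great-circle distance is δ·R ≈ 1.067 × 3440 ≈ 3670 nmi, so the target fraction is f = 3000/3670 ≈ 0.818.
Interpolate at f ≈ 0.818 with slerp weights a = sin((1−f)δ)/sin δ ≈ 0.221, b = sin(fδ)/sin δ ≈ 0.874.
p = a·p₁ + b·p₂ ≈ (0.864, 0.466, -0.191); φ = arcsin(p_z) ≈ -11.03°, λ = atan2(p_y, p_x) ≈ 28.33°.

≈ lat -11°, lon 28°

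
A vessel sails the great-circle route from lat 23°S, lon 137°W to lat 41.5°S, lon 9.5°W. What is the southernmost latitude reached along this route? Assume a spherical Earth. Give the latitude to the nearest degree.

≈ 56°S

The great circle lies in the plane with unit normal n̂ = (p₁ × p₂)/|p₁ × p₂|.
Here n̂_z ≈ +0.554; the vertex latitude is φ_max = arccos|n̂_z| ≈ 56.3°.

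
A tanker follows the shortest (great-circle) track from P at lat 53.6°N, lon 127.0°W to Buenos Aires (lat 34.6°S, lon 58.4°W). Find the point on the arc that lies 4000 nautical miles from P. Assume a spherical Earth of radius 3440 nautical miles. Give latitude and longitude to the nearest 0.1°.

Write both endpoints as unit vectors p₁, p₂ with components (cos φ cos λ, cos φ sin λ, sin φ).
The central angle between the endpoints is δ = arccos(p₁·p₂) ≈ 1.853 rad (106.2°). The total great-circle distance is δ·R ≈ 1.853 × 3440 ≈ 6376 nmi, so the target fraction is f = 4000/6376 ≈ 0.627.
Interpolate at f ≈ 0.627 with slerp weights a = sin((1−f)δ)/sin δ ≈ 0.663, b = sin(fδ)/sin δ ≈ 0.956.
p = a·p₁ + b·p₂ ≈ (0.175, -0.984, -0.009); φ = arcsin(p_z) ≈ -0.51°, λ = atan2(p_y, p_x) ≈ -79.90°.

≈ lat 0.5°S, lon 79.9°W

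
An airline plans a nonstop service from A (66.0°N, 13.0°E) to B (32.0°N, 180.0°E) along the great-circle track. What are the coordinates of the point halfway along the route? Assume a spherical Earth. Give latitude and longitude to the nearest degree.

Write both endpoints as unit vectors p₁, p₂ with components (cos φ cos λ, cos φ sin λ, sin φ).
The central angle between the endpoints is δ = arccos(p₁·p₂) ≈ 1.422 rad (81.5°).
Interpolate at f = 1/2 with slerp weights a = sin((1−f)δ)/sin δ ≈ 0.660, b = sin(fδ)/sin δ ≈ 0.660.
p = a·p₁ + b·p₂ ≈ (-0.298, 0.060, 0.953); φ = arcsin(p_z) ≈ 72.29°, λ = atan2(p_y, p_x) ≈ 168.55°.

≈ (72°N, 169°E)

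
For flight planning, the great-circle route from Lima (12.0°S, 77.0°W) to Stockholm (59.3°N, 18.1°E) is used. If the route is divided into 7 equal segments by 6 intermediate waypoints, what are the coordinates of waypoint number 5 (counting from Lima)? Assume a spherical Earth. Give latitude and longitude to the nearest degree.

≈ 48°N, 29°W

Convert each endpoint to a unit vector on the sphere (x = cos φ cos λ, y = cos φ sin λ, z = sin φ).
The central angle between the endpoints is δ = arccos(p₁·p₂) ≈ 1.796 rad (102.9°).
Interpolate at f = 5/7 with slerp weights a = sin((1−f)δ)/sin δ ≈ 0.504, b = sin(fδ)/sin δ ≈ 0.984.
p = a·p₁ + b·p₂ ≈ (0.588, -0.324, 0.741); φ = arcsin(p_z) ≈ 47.82°, λ = atan2(p_y, p_x) ≈ -28.85°.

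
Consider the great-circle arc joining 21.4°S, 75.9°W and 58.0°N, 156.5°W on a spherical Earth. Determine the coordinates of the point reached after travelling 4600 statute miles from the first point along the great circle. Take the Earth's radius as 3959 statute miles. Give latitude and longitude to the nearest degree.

≈ 35°N, 113°W

Convert each endpoint to a unit vector on the sphere (x = cos φ cos λ, y = cos φ sin λ, z = sin φ).
The central angle between the endpoints is δ = arccos(p₁·p₂) ≈ 1.802 rad (103.2°). The total great-circle distance is δ·R ≈ 1.802 × 3959 ≈ 7133 mi, so the target fraction is f = 4600/7133 ≈ 0.645.
Interpolate at f ≈ 0.645 with slerp weights a = sin((1−f)δ)/sin δ ≈ 0.613, b = sin(fδ)/sin δ ≈ 0.943.
p = a·p₁ + b·p₂ ≈ (-0.319, -0.753, 0.576); φ = arcsin(p_z) ≈ 35.14°, λ = atan2(p_y, p_x) ≈ -112.96°.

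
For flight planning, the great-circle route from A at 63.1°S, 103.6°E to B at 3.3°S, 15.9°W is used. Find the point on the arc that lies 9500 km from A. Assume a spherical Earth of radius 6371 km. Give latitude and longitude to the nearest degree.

≈ 16°S, 10°W

Write both endpoints as unit vectors p₁, p₂ with components (cos φ cos λ, cos φ sin λ, sin φ).
The central angle between the endpoints is δ = arccos(p₁·p₂) ≈ 1.743 rad (99.9°). The total great-circle distance is δ·R ≈ 1.743 × 6371 ≈ 11103 km, so the target fraction is f = 9500/11103 ≈ 0.856.
Interpolate at f ≈ 0.856 with slerp weights a = sin((1−f)δ)/sin δ ≈ 0.253, b = sin(fδ)/sin δ ≈ 1.012.
p = a·p₁ + b·p₂ ≈ (0.945, -0.166, -0.284); φ = arcsin(p_z) ≈ -16.47°, λ = atan2(p_y, p_x) ≈ -9.94°.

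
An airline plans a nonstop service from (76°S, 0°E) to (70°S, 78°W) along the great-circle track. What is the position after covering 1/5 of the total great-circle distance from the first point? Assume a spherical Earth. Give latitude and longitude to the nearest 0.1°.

From cos δ = sin φ₁ sin φ₂ + cos φ₁ cos φ₂ cos Δλ, the central angle is δ ≈ 0.379 rad (21.7°).
Interpolate at f = 1/5 with slerp weights a = sin((1−f)δ)/sin δ ≈ 0.807, b = sin(fδ)/sin δ ≈ 0.205.
p = a·p₁ + b·p₂ ≈ (0.210, -0.068, -0.975); φ = arcsin(p_z) ≈ -77.25°, λ = atan2(p_y, p_x) ≈ -18.08°.

≈ (77.3°S, 18.1°W)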